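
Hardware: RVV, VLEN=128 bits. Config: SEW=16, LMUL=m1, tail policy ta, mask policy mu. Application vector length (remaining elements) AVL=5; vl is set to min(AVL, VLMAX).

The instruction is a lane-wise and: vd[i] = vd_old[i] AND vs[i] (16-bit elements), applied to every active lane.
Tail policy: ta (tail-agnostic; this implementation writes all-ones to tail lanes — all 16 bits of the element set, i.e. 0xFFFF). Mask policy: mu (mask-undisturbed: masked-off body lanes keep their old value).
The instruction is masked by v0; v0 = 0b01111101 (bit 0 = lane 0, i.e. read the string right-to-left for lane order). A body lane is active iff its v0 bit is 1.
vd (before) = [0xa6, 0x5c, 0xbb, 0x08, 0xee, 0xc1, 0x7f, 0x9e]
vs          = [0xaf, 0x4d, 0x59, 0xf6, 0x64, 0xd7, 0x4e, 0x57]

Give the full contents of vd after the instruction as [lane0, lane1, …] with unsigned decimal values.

vd = [166, 92, 25, 0, 100, 65535, 65535, 65535]

VLMAX = (128 × 1) / 16 = 8 lanes
vl = min(AVL, VLMAX) = min(5, 8) = 5
  i=0: and(0xa6,0xaf) → 166
  i=1: mask-off/keep → 92
  i=2: and(0xbb,0x59) → 25
  i=3: and(0x08,0xf6) → 0
  i=4: and(0xee,0x64) → 100
  i=5: tail/ones → 65535
  i=6: tail/ones → 65535
  i=7: tail/ones → 65535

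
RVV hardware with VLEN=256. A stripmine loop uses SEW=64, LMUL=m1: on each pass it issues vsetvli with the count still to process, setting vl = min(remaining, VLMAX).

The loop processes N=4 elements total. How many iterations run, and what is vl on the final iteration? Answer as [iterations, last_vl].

VLMAX = VLEN×LMUL/SEW = 256×1/64 = 4
N=4: ⌈4/4⌉ = 1 iters; last vl = 4 − 0×4 = 4

[iterations, last_vl] = [1, 4]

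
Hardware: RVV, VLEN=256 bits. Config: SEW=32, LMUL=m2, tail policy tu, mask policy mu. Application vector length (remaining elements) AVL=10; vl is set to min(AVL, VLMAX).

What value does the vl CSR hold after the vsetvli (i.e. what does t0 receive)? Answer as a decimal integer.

VLMAX = (256 × 2) / 32 = 16 lanes
vl ← min(10, 16) = 10

vl = 10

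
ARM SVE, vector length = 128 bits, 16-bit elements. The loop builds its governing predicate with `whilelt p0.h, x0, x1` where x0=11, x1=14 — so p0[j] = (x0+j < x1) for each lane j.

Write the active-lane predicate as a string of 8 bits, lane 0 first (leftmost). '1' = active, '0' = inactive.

register lanes = 128/16 = 8
whilelt: lane j active iff 11+j < 14 → j < 3 → 3 active
bits (lane 0 leftmost): 11100000

predicate = 11100000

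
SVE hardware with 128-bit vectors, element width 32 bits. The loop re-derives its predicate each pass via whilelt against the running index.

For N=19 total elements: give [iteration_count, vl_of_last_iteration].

lane count: 128 div 32 = 4
N=19: ⌈19/4⌉ = 5 iters; last vl = 19 − 4×4 = 3

[iterations, last_vl] = [5, 3]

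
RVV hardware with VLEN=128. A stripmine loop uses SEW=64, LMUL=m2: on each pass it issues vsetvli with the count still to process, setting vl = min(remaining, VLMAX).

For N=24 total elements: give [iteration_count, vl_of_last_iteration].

[iterations, last_vl] = [6, 4]

VLMAX = VLEN×LMUL/SEW = 128×2/64 = 4
iterations = ceil(24/4) = 6; final-pass vl = 4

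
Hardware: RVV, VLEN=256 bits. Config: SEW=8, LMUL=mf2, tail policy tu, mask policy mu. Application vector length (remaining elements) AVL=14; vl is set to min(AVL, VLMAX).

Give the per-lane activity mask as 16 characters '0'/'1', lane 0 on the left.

predicate = 1111111111111100

lanes per group: 256·1/2/8 = 16
AVL=14 ≤ VLMAX=16, so vl = 14
bits (lane 0 leftmost): 1111111111111100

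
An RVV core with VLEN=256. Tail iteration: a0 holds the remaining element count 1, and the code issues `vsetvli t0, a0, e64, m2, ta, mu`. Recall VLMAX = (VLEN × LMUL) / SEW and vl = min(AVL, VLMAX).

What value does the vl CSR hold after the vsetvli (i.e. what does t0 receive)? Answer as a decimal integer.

lanes per group: 256·2/64 = 8
vl = min(AVL, VLMAX) = min(1, 8) = 1

vl = 1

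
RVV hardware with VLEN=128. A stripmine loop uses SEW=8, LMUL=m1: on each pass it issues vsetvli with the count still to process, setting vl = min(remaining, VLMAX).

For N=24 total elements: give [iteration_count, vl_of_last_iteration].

[iterations, last_vl] = [2, 8]

lanes per group: 128·1/8 = 16
iterations = ceil(24/16) = 2; final-pass vl = 8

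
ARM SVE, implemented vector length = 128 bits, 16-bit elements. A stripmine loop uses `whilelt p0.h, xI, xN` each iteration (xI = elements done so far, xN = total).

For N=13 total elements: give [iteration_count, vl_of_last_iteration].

[iterations, last_vl] = [2, 5]

128-bit reg / 16-bit elem → 8 lanes
13 elements at 8/iter → 2 passes, remainder 5 on the last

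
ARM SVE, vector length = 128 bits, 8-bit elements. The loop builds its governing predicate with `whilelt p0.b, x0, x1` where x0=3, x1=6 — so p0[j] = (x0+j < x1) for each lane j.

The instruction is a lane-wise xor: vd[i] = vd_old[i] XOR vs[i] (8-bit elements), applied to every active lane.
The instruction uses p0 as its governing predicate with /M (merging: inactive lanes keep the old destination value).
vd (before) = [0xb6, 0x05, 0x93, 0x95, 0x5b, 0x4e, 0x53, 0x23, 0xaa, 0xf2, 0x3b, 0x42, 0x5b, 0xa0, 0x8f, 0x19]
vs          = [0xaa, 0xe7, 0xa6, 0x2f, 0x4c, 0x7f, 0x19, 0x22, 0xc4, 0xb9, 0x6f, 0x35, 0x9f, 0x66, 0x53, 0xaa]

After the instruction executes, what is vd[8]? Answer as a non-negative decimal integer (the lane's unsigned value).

vd[8] = 170

lane count: 128 div 8 = 16
active while 3+j < 6, i.e. j ∈ [0,3) capped at 16 ⇒ 3
lane  0: xor(0xb6,0xaa) ⇒ 0x1c
lane  1: xor(0x05,0xe7) ⇒ 0xe2
lane  2: xor(0x93,0xa6) ⇒ 0x35
lane  3: tail/keep ⇒ 0x95
lane  4: tail/keep ⇒ 0x5b
lane  5: tail/keep ⇒ 0x4e
lane  6: tail/keep ⇒ 0x53
lane  7: tail/keep ⇒ 0x23
lane  8: tail/keep ⇒ 0xaa
lane  9: tail/keep ⇒ 0xf2
lane 10: tail/keep ⇒ 0x3b
lane 11: tail/keep ⇒ 0x42
lane 12: tail/keep ⇒ 0x5b
lane 13: tail/keep ⇒ 0xa0
lane 14: tail/keep ⇒ 0x8f
lane 15: tail/keep ⇒ 0x19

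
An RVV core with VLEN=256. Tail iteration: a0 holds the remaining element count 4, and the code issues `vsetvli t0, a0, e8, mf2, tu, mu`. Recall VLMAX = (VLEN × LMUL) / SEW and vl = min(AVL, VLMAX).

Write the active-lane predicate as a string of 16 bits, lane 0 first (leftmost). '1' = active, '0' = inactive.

lanes per group: 256·1/2/8 = 16
AVL=4 ≤ VLMAX=16, so vl = 4
bits (lane 0 leftmost): 1111000000000000

predicate = 1111000000000000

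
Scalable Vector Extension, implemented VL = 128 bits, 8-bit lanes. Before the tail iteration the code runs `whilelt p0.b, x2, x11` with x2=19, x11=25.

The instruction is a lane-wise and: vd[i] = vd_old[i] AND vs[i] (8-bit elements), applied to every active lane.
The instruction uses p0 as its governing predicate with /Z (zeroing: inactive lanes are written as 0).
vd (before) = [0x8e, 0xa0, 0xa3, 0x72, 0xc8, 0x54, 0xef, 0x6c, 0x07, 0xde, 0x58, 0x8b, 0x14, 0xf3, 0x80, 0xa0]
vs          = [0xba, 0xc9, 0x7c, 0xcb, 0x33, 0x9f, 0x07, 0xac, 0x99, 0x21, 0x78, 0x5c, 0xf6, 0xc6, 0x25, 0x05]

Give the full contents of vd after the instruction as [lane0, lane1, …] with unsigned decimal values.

lane count: 128 div 8 = 16
active while 19+j < 25, i.e. j ∈ [0,6) capped at 16 ⇒ 6
lane  0: and(0x8e,0xba) ⇒ 0x8a
lane  1: and(0xa0,0xc9) ⇒ 0x80
lane  2: and(0xa3,0x7c) ⇒ 0x20
lane  3: and(0x72,0xcb) ⇒ 0x42
lane  4: and(0xc8,0x33) ⇒ 0x00
lane  5: and(0x54,0x9f) ⇒ 0x14
lane  6: tail/zero ⇒ 0x00
lane  7: tail/zero ⇒ 0x00
lane  8: tail/zero ⇒ 0x00
lane  9: tail/zero ⇒ 0x00
lane 10: tail/zero ⇒ 0x00
lane 11: tail/zero ⇒ 0x00
lane 12: tail/zero ⇒ 0x00
lane 13: tail/zero ⇒ 0x00
lane 14: tail/zero ⇒ 0x00
lane 15: tail/zero ⇒ 0x00

vd = [138, 128, 32, 66, 0, 20, 0, 0, 0, 0, 0, 0, 0, 0, 0, 0]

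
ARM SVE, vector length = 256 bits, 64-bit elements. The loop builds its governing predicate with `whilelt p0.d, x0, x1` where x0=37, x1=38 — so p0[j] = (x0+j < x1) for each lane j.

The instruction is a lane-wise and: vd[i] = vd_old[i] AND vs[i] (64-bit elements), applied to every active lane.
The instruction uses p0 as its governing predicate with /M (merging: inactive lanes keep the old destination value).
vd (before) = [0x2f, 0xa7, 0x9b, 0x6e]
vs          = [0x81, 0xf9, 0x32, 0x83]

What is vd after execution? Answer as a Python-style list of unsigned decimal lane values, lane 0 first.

256-bit reg / 64-bit elem → 4 lanes
p0[j] = (37+j < 38); true for j=0..0 → 1 lanes set
vd[0] and(0x2f,0x81) -> 0x01
vd[1] tail/keep -> 0xa7
vd[2] tail/keep -> 0x9b
vd[3] tail/keep -> 0x6e

vd = [1, 167, 155, 110]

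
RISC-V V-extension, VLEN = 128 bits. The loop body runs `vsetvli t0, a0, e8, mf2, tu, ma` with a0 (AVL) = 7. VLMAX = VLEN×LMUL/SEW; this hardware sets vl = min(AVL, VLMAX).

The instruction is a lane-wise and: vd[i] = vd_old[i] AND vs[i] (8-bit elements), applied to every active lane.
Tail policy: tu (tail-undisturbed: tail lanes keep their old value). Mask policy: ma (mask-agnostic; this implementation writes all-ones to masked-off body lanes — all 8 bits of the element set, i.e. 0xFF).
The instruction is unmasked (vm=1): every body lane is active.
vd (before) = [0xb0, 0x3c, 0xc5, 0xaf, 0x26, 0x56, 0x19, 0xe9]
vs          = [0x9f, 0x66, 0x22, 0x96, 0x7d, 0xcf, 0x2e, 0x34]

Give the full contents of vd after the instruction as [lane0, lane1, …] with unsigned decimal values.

vd = [144, 36, 0, 134, 36, 70, 8, 233]

lanes per group: 128·1/2/8 = 8
AVL=7 ≤ VLMAX=8, so vl = 7
lane  0: and(0xb0,0x9f) ⇒ 0x90
lane  1: and(0x3c,0x66) ⇒ 0x24
lane  2: and(0xc5,0x22) ⇒ 0x00
lane  3: and(0xaf,0x96) ⇒ 0x86
lane  4: and(0x26,0x7d) ⇒ 0x24
lane  5: and(0x56,0xcf) ⇒ 0x46
lane  6: and(0x19,0x2e) ⇒ 0x08
lane  7: tail/keep ⇒ 0xe9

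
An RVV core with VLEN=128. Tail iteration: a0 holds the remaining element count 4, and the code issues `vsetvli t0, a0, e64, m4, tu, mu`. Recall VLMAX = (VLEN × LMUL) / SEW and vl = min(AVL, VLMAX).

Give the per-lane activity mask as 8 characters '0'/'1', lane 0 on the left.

predicate = 11110000

lanes per group: 128·4/64 = 8
vl = min(AVL, VLMAX) = min(4, 8) = 4
bits (lane 0 leftmost): 11110000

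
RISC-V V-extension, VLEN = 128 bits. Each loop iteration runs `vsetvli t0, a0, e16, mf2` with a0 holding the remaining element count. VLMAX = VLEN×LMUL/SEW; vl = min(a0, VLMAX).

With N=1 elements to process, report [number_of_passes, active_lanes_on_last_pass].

lanes per group: 128·1/2/16 = 4
N=1: ⌈1/4⌉ = 1 iters; last vl = 1 − 0×4 = 1

[iterations, last_vl] = [1, 1]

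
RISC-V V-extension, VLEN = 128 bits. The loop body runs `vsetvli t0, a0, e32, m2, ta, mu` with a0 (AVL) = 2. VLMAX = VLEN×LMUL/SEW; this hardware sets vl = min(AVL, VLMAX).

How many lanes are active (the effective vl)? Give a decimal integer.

VLMAX = (128 × 2) / 32 = 8 lanes
vl ← min(2, 8) = 2

vl = 2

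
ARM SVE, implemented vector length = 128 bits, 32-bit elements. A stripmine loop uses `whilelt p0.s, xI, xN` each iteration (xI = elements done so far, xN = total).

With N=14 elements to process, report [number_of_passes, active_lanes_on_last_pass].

[iterations, last_vl] = [4, 2]

register lanes = 128/32 = 4
iterations = ceil(14/4) = 4; final-pass vl = 2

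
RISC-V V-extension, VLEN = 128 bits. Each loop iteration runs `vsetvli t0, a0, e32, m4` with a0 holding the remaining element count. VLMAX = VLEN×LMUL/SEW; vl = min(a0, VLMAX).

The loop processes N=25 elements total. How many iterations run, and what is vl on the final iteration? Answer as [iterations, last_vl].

lanes per group: 128·4/32 = 16
N=25: ⌈25/16⌉ = 2 iters; last vl = 25 − 1×16 = 9

[iterations, last_vl] = [2, 9]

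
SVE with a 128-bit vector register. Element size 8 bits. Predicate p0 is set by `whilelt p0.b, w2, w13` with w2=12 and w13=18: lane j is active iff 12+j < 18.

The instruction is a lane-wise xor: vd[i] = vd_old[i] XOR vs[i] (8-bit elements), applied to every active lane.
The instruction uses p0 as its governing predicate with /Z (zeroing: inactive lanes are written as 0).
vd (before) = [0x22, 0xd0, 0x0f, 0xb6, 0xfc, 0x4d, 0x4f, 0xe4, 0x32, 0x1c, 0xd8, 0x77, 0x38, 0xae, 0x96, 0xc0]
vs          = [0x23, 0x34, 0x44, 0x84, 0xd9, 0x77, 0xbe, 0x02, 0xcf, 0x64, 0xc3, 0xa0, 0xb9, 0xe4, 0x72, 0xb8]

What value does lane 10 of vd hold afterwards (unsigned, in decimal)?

vd[10] = 0

128-bit reg / 8-bit elem → 16 lanes
active while 12+j < 18, i.e. j ∈ [0,6) capped at 16 ⇒ 6
  i=0: xor(0x22,0x23) → 1
  i=1: xor(0xd0,0x34) → 228
  i=2: xor(0x0f,0x44) → 75
  i=3: xor(0xb6,0x84) → 50
  i=4: xor(0xfc,0xd9) → 37
  i=5: xor(0x4d,0x77) → 58
  i=6: tail/zero → 0
  i=7: tail/zero → 0
  i=8: tail/zero → 0
  i=9: tail/zero → 0
  i=10: tail/zero → 0
  i=11: tail/zero → 0
  i=12: tail/zero → 0
  i=13: tail/zero → 0
  i=14: tail/zero → 0
  i=15: tail/zero → 0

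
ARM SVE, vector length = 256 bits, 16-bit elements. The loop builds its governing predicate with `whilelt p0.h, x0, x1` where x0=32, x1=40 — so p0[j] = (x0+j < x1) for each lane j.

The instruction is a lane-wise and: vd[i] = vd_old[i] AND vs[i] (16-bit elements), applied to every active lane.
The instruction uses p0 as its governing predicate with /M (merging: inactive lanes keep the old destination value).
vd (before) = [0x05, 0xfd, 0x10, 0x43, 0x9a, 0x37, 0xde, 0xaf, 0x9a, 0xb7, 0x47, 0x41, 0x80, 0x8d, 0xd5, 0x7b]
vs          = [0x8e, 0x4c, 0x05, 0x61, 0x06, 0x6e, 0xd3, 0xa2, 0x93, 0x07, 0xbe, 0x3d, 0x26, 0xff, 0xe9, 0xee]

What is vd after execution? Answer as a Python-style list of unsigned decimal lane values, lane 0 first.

vd = [4, 76, 0, 65, 2, 38, 210, 162, 154, 183, 71, 65, 128, 141, 213, 123]

lane count: 256 div 16 = 16
active while 32+j < 40, i.e. j ∈ [0,8) capped at 16 ⇒ 8
vd[0] and(0x05,0x8e) -> 0x04
vd[1] and(0xfd,0x4c) -> 0x4c
vd[2] and(0x10,0x05) -> 0x00
vd[3] and(0x43,0x61) -> 0x41
vd[4] and(0x9a,0x06) -> 0x02
vd[5] and(0x37,0x6e) -> 0x26
vd[6] and(0xde,0xd3) -> 0xd2
vd[7] and(0xaf,0xa2) -> 0xa2
vd[8] tail/keep -> 0x9a
vd[9] tail/keep -> 0xb7
vd[10] tail/keep -> 0x47
vd[11] tail/keep -> 0x41
vd[12] tail/keep -> 0x80
vd[13] tail/keep -> 0x8d
vd[14] tail/keep -> 0xd5
vd[15] tail/keep -> 0x7b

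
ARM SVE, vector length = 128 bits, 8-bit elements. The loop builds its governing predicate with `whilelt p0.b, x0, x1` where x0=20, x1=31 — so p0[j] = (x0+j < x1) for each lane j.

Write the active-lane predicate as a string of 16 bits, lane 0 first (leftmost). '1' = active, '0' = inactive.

128-bit reg / 8-bit elem → 16 lanes
active while 20+j < 31, i.e. j ∈ [0,11) capped at 16 ⇒ 11
bits (lane 0 leftmost): 1111111111100000

predicate = 1111111111100000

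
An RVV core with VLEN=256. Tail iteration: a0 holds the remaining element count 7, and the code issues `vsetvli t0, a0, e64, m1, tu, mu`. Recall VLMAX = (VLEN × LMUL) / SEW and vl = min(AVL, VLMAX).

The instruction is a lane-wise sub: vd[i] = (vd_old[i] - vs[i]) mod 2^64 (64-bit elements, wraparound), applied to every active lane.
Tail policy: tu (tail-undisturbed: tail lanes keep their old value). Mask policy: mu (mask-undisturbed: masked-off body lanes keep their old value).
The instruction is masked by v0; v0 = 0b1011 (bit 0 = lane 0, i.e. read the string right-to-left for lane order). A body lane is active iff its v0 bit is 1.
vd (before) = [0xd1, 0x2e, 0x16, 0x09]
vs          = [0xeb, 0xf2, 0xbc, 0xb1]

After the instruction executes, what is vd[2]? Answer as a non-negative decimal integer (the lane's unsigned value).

vd[2] = 22

VLMAX = VLEN×LMUL/SEW = 256×1/64 = 4
AVL=7 > VLMAX=4, so vl = 4
lane  0: sub(0xd1,0xeb) ⇒ 0xffffffffffffffe6
lane  1: sub(0x2e,0xf2) ⇒ 0xffffffffffffff3c
lane  2: mask-off/keep ⇒ 0x16
lane  3: sub(0x09,0xb1) ⇒ 0xffffffffffffff58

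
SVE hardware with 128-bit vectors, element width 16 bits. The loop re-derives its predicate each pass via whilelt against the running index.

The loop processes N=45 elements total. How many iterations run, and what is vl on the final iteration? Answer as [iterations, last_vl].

[iterations, last_vl] = [6, 5]

128-bit reg / 16-bit elem → 8 lanes
N=45: ⌈45/8⌉ = 6 iters; last vl = 45 − 5×8 = 5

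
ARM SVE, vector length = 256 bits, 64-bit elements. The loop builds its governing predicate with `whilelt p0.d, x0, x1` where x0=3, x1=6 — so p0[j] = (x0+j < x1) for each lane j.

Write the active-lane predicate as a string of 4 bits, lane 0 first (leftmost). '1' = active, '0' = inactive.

lane count: 256 div 64 = 4
whilelt: lane j active iff 3+j < 6 → j < 3 → 3 active
bits (lane 0 leftmost): 1110

predicate = 1110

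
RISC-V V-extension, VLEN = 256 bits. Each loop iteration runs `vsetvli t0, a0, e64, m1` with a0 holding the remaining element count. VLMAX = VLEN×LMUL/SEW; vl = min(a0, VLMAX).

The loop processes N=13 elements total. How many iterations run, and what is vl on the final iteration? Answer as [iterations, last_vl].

[iterations, last_vl] = [4, 1]

lanes per group: 256·1/64 = 4
N=13: ⌈13/4⌉ = 4 iters; last vl = 13 − 3×4 = 1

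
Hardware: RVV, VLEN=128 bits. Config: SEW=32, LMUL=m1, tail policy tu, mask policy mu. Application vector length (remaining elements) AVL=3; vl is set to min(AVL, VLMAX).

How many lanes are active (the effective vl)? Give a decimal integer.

VLMAX = VLEN×LMUL/SEW = 128×1/32 = 4
vl = min(AVL, VLMAX) = min(3, 4) = 3

vl = 3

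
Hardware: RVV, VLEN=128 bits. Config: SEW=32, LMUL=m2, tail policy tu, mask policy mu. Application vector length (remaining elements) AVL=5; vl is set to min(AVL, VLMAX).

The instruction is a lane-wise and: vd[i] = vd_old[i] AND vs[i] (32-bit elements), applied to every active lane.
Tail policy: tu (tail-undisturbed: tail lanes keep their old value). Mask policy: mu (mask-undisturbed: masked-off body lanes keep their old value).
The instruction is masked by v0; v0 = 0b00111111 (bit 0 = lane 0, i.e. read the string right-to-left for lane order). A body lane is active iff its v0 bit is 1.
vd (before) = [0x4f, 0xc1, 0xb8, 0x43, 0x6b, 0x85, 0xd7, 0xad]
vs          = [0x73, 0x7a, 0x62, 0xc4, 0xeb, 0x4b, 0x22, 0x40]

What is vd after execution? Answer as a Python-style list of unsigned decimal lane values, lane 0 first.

vd = [67, 64, 32, 64, 107, 133, 215, 173]

VLMAX = VLEN×LMUL/SEW = 128×2/32 = 8
vl ← min(5, 8) = 5
vd[0] and(0x4f,0x73) -> 0x43
vd[1] and(0xc1,0x7a) -> 0x40
vd[2] and(0xb8,0x62) -> 0x20
vd[3] and(0x43,0xc4) -> 0x40
vd[4] and(0x6b,0xeb) -> 0x6b
vd[5] tail/keep -> 0x85
vd[6] tail/keep -> 0xd7
vd[7] tail/keep -> 0xad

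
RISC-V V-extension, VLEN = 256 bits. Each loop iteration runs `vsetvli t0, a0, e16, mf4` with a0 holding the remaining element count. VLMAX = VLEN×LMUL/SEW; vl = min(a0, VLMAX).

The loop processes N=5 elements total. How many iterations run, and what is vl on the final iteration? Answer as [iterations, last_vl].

[iterations, last_vl] = [2, 1]

VLMAX = VLEN×LMUL/SEW = 256×1/4/16 = 4
5 elements at 4/iter → 2 passes, remainder 1 on the last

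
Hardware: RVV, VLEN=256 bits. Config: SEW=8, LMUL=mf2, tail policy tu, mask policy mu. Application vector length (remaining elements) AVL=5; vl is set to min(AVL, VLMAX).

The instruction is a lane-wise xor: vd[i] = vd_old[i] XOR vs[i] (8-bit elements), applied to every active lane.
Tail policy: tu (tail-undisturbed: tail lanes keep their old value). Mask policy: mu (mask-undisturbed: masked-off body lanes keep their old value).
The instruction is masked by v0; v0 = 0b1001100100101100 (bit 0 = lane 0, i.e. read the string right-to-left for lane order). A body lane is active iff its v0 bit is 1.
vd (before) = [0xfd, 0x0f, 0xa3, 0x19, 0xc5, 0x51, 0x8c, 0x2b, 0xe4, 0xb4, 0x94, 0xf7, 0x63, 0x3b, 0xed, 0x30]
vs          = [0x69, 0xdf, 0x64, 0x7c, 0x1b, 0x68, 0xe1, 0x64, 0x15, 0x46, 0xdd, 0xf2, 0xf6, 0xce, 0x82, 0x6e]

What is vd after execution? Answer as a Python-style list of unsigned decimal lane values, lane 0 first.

lanes per group: 256·1/2/8 = 16
vl ← min(5, 16) = 5
vd[0] mask-off/keep -> 0xfd
vd[1] mask-off/keep -> 0x0f
vd[2] xor(0xa3,0x64) -> 0xc7
vd[3] xor(0x19,0x7c) -> 0x65
vd[4] mask-off/keep -> 0xc5
vd[5] tail/keep -> 0x51
vd[6] tail/keep -> 0x8c
vd[7] tail/keep -> 0x2b
vd[8] tail/keep -> 0xe4
vd[9] tail/keep -> 0xb4
vd[10] tail/keep -> 0x94
vd[11] tail/keep -> 0xf7
vd[12] tail/keep -> 0x63
vd[13] tail/keep -> 0x3b
vd[14] tail/keep -> 0xed
vd[15] tail/keep -> 0x30

vd = [253, 15, 199, 101, 197, 81, 140, 43, 228, 180, 148, 247, 99, 59, 237, 48]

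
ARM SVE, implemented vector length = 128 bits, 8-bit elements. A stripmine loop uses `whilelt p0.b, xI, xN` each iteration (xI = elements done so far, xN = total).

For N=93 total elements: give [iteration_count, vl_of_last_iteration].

128-bit reg / 8-bit elem → 16 lanes
iterations = ceil(93/16) = 6; final-pass vl = 13

[iterations, last_vl] = [6, 13]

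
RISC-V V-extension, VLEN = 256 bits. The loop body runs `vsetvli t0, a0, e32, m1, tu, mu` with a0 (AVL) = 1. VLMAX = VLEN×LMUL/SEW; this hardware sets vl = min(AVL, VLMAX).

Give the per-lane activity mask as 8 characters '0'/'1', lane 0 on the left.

lanes per group: 256·1/32 = 8
AVL=1 ≤ VLMAX=8, so vl = 1
bits (lane 0 leftmost): 10000000

predicate = 10000000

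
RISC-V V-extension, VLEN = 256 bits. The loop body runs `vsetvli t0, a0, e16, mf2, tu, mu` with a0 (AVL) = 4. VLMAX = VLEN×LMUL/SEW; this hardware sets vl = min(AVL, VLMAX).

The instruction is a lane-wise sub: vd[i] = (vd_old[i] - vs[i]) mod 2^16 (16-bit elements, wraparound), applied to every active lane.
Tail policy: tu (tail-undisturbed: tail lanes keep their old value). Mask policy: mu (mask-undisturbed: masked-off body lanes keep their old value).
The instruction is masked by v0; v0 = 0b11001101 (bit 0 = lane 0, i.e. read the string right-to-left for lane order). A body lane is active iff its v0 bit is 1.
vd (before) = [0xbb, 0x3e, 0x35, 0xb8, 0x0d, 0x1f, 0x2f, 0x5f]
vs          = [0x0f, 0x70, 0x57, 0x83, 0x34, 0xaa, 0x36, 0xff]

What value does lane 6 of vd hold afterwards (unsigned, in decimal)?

VLMAX = VLEN×LMUL/SEW = 256×1/2/16 = 8
vl = min(AVL, VLMAX) = min(4, 8) = 4
  i=0: sub(0xbb,0x0f) → 172
  i=1: mask-off/keep → 62
  i=2: sub(0x35,0x57) → 65502
  i=3: sub(0xb8,0x83) → 53
  i=4: tail/keep → 13
  i=5: tail/keep → 31
  i=6: tail/keep → 47
  i=7: tail/keep → 95

vd[6] = 47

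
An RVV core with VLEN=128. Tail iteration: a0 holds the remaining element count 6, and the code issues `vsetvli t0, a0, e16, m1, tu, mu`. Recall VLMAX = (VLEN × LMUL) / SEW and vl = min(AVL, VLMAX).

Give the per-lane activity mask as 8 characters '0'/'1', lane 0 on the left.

lanes per group: 128·1/16 = 8
vl ← min(6, 8) = 6
bits (lane 0 leftmost): 11111100

predicate = 11111100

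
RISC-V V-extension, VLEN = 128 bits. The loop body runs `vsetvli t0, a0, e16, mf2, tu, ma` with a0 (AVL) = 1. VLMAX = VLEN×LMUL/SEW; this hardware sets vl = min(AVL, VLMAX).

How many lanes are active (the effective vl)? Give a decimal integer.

lanes per group: 128·1/2/16 = 4
vl = min(AVL, VLMAX) = min(1, 4) = 1

vl = 1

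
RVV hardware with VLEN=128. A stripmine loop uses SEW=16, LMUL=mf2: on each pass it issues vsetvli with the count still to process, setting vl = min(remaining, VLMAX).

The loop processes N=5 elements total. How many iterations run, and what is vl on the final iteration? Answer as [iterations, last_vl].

[iterations, last_vl] = [2, 1]

VLMAX = (128 × 1/2) / 16 = 4 lanes
5 elements at 4/iter → 2 passes, remainder 1 on the last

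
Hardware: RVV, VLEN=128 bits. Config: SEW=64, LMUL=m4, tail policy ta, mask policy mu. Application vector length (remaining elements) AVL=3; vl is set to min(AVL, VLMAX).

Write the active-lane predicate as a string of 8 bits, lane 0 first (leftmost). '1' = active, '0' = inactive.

predicate = 11100000

VLMAX = (128 × 4) / 64 = 8 lanes
AVL=3 ≤ VLMAX=8, so vl = 3
bits (lane 0 leftmost): 11100000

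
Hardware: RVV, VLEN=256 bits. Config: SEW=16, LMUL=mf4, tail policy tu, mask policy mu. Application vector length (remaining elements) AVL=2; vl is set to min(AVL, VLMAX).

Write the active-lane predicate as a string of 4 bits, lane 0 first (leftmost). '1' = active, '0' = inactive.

lanes per group: 256·1/4/16 = 4
vl = min(AVL, VLMAX) = min(2, 4) = 2
bits (lane 0 leftmost): 1100

predicate = 1100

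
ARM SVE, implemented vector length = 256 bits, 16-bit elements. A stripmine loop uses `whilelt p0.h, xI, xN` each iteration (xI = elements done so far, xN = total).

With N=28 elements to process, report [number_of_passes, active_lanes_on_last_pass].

register lanes = 256/16 = 16
N=28: ⌈28/16⌉ = 2 iters; last vl = 28 − 1×16 = 12

[iterations, last_vl] = [2, 12]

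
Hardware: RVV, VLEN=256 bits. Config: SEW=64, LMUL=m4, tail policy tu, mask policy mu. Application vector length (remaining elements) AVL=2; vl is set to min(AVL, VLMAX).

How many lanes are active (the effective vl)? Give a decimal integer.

VLMAX = (256 × 4) / 64 = 16 lanes
vl = min(AVL, VLMAX) = min(2, 16) = 2

vl = 2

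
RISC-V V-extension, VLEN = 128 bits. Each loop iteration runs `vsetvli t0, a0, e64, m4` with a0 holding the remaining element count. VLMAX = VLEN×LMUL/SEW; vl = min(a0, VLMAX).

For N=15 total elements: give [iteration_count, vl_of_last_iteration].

[iterations, last_vl] = [2, 7]

lanes per group: 128·4/64 = 8
N=15: ⌈15/8⌉ = 2 iters; last vl = 15 − 1×8 = 7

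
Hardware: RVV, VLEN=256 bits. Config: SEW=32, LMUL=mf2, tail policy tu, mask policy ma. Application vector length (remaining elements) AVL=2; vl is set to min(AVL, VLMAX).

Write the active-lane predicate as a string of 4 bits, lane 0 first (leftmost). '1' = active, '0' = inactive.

predicate = 1100

VLMAX = VLEN×LMUL/SEW = 256×1/2/32 = 4
vl ← min(2, 4) = 2
bits (lane 0 leftmost): 1100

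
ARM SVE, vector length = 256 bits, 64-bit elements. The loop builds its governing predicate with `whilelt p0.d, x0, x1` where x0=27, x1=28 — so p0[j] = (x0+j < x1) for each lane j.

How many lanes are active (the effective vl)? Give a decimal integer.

lane count: 256 div 64 = 4
p0[j] = (27+j < 28); true for j=0..0 → 1 lanes set

vl = 1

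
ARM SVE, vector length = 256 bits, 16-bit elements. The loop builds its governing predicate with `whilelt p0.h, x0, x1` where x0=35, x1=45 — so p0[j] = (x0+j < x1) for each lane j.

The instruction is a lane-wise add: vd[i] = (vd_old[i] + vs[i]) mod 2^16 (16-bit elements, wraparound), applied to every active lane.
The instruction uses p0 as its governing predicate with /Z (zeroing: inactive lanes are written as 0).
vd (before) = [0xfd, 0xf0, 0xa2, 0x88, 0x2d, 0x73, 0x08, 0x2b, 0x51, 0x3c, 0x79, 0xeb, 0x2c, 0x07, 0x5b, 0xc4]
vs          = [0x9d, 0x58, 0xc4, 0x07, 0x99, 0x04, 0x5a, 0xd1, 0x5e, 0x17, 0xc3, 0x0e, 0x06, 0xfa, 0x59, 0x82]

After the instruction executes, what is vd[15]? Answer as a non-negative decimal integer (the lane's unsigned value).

vd[15] = 0

256-bit reg / 16-bit elem → 16 lanes
active while 35+j < 45, i.e. j ∈ [0,10) capped at 16 ⇒ 10
lane  0: add(0xfd,0x9d) ⇒ 0x19a
lane  1: add(0xf0,0x58) ⇒ 0x148
lane  2: add(0xa2,0xc4) ⇒ 0x166
lane  3: add(0x88,0x07) ⇒ 0x8f
lane  4: add(0x2d,0x99) ⇒ 0xc6
lane  5: add(0x73,0x04) ⇒ 0x77
lane  6: add(0x08,0x5a) ⇒ 0x62
lane  7: add(0x2b,0xd1) ⇒ 0xfc
lane  8: add(0x51,0x5e) ⇒ 0xaf
lane  9: add(0x3c,0x17) ⇒ 0x53
lane 10: tail/zero ⇒ 0x00
lane 11: tail/zero ⇒ 0x00
lane 12: tail/zero ⇒ 0x00
lane 13: tail/zero ⇒ 0x00
lane 14: tail/zero ⇒ 0x00
lane 15: tail/zero ⇒ 0x00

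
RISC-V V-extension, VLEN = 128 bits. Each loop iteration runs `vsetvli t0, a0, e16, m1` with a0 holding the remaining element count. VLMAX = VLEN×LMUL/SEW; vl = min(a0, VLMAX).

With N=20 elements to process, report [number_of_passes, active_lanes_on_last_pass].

[iterations, last_vl] = [3, 4]

VLMAX = (128 × 1) / 16 = 8 lanes
iterations = ceil(20/8) = 3; final-pass vl = 4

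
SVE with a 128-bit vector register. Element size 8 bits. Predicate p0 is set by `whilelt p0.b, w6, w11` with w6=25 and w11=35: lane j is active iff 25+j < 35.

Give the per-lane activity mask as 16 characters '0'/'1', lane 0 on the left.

predicate = 1111111111000000

register lanes = 128/8 = 16
active while 25+j < 35, i.e. j ∈ [0,10) capped at 16 ⇒ 10
bits (lane 0 leftmost): 1111111111000000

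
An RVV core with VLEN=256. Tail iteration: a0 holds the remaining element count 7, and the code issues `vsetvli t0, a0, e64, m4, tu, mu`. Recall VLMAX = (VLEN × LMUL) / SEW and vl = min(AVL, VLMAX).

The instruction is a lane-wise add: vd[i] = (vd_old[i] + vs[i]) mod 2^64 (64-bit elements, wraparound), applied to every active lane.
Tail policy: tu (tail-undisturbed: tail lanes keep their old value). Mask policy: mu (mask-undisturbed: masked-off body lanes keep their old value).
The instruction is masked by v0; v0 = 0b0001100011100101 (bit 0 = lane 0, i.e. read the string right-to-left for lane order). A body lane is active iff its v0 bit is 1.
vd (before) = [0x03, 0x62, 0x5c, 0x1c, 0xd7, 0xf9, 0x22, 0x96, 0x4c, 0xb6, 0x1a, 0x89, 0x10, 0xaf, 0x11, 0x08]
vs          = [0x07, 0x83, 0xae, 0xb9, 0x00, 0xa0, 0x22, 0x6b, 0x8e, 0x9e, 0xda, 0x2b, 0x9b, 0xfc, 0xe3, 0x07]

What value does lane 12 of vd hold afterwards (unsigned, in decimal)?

vd[12] = 16

VLMAX = VLEN×LMUL/SEW = 256×4/64 = 16
vl ← min(7, 16) = 7
vd[0] add(0x03,0x07) -> 0x0a
vd[1] mask-off/keep -> 0x62
vd[2] add(0x5c,0xae) -> 0x10a
vd[3] mask-off/keep -> 0x1c
vd[4] mask-off/keep -> 0xd7
vd[5] add(0xf9,0xa0) -> 0x199
vd[6] add(0x22,0x22) -> 0x44
vd[7] tail/keep -> 0x96
vd[8] tail/keep -> 0x4c
vd[9] tail/keep -> 0xb6
vd[10] tail/keep -> 0x1a
vd[11] tail/keep -> 0x89
vd[12] tail/keep -> 0x10
vd[13] tail/keep -> 0xaf
vd[14] tail/keep -> 0x11
vd[15] tail/keep -> 0x08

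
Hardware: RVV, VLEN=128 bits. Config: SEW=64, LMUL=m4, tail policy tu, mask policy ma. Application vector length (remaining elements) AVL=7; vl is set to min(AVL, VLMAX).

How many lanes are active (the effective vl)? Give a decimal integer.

VLMAX = VLEN×LMUL/SEW = 128×4/64 = 8
vl = min(AVL, VLMAX) = min(7, 8) = 7

vl = 7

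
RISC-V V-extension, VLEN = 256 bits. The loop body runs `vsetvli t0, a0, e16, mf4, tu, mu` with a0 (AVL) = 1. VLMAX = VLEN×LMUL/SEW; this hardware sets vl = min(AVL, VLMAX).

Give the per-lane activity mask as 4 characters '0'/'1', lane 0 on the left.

lanes per group: 256·1/4/16 = 4
vl ← min(1, 4) = 1
bits (lane 0 leftmost): 1000

predicate = 1000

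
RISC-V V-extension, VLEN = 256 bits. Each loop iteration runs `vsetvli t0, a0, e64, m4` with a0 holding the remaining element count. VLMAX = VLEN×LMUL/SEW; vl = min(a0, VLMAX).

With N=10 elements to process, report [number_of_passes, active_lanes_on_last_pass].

VLMAX = VLEN×LMUL/SEW = 256×4/64 = 16
iterations = ceil(10/16) = 1; final-pass vl = 10

[iterations, last_vl] = [1, 10]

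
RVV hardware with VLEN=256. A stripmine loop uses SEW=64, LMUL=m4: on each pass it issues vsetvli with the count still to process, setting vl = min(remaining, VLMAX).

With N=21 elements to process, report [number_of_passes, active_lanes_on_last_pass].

lanes per group: 256·4/64 = 16
iterations = ceil(21/16) = 2; final-pass vl = 5

[iterations, last_vl] = [2, 5]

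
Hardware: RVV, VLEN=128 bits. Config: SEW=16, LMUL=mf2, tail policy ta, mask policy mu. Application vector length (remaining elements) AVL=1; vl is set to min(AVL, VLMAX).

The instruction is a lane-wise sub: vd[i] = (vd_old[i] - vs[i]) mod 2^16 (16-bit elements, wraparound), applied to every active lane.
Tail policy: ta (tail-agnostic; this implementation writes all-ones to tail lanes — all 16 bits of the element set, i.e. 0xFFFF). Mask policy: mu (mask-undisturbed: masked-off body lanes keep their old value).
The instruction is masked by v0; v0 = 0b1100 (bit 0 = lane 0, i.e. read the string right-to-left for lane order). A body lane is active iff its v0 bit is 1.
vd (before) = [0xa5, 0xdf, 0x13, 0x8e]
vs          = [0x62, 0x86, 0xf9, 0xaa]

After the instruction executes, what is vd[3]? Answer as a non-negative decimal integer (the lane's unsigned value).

VLMAX = VLEN×LMUL/SEW = 128×1/2/16 = 4
vl = min(AVL, VLMAX) = min(1, 4) = 1
  i=0: mask-off/keep → 165
  i=1: tail/ones → 65535
  i=2: tail/ones → 65535
  i=3: tail/ones → 65535

vd[3] = 65535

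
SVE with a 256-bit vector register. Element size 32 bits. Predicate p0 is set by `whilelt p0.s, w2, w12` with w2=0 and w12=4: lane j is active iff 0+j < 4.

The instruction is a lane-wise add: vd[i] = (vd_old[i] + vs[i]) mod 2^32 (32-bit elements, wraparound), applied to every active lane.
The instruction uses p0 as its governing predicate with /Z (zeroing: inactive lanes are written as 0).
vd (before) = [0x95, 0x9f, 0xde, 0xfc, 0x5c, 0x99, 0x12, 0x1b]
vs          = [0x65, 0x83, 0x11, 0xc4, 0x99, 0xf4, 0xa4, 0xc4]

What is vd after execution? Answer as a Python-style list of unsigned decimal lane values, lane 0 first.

vd = [250, 290, 239, 448, 0, 0, 0, 0]

register lanes = 256/32 = 8
active while 0+j < 4, i.e. j ∈ [0,4) capped at 8 ⇒ 4
vd[0] add(0x95,0x65) -> 0xfa
vd[1] add(0x9f,0x83) -> 0x122
vd[2] add(0xde,0x11) -> 0xef
vd[3] add(0xfc,0xc4) -> 0x1c0
vd[4] tail/zero -> 0x00
vd[5] tail/zero -> 0x00
vd[6] tail/zero -> 0x00
vd[7] tail/zero -> 0x00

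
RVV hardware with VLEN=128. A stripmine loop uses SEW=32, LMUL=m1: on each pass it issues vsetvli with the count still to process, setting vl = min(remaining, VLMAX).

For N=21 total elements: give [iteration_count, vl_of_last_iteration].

[iterations, last_vl] = [6, 1]

VLMAX = VLEN×LMUL/SEW = 128×1/32 = 4
21 elements at 4/iter → 6 passes, remainder 1 on the last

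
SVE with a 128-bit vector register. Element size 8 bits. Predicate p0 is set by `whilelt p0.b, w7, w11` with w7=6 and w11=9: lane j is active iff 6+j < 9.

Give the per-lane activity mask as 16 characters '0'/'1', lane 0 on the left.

predicate = 1110000000000000

lane count: 128 div 8 = 16
active while 6+j < 9, i.e. j ∈ [0,3) capped at 16 ⇒ 3
bits (lane 0 leftmost): 1110000000000000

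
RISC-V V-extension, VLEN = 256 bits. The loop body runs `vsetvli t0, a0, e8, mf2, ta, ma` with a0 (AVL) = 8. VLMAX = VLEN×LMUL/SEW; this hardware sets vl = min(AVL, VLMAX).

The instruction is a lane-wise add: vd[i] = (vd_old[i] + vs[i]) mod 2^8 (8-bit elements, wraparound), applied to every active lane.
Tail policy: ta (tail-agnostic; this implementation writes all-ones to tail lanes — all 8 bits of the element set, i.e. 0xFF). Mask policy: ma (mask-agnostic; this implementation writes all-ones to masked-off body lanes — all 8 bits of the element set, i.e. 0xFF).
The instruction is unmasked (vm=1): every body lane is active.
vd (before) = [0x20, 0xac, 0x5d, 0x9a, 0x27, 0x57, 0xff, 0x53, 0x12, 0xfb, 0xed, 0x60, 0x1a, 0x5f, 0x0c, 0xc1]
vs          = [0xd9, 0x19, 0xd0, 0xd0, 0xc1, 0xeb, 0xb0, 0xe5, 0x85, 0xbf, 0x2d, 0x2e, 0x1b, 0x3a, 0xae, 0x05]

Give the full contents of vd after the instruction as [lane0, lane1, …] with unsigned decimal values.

lanes per group: 256·1/2/8 = 16
AVL=8 ≤ VLMAX=16, so vl = 8
vd[0] add(0x20,0xd9) -> 0xf9
vd[1] add(0xac,0x19) -> 0xc5
vd[2] add(0x5d,0xd0) -> 0x2d
vd[3] add(0x9a,0xd0) -> 0x6a
vd[4] add(0x27,0xc1) -> 0xe8
vd[5] add(0x57,0xeb) -> 0x42
vd[6] add(0xff,0xb0) -> 0xaf
vd[7] add(0x53,0xe5) -> 0x38
vd[8] tail/ones -> 0xff
vd[9] tail/ones -> 0xff
vd[10] tail/ones -> 0xff
vd[11] tail/ones -> 0xff
vd[12] tail/ones -> 0xff
vd[13] tail/ones -> 0xff
vd[14] tail/ones -> 0xff
vd[15] tail/ones -> 0xff

vd = [249, 197, 45, 106, 232, 66, 175, 56, 255, 255, 255, 255, 255, 255, 255, 255]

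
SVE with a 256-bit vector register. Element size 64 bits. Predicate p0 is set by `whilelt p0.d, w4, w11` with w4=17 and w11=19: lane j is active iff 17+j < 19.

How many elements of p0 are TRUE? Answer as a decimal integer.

vl = 2

256-bit reg / 64-bit elem → 4 lanes
active while 17+j < 19, i.e. j ∈ [0,2) capped at 4 ⇒ 2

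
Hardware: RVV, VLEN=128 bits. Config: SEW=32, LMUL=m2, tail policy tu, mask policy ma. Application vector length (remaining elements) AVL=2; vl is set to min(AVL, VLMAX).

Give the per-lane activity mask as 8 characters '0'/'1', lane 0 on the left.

lanes per group: 128·2/32 = 8
vl = min(AVL, VLMAX) = min(2, 8) = 2
bits (lane 0 leftmost): 11000000

predicate = 11000000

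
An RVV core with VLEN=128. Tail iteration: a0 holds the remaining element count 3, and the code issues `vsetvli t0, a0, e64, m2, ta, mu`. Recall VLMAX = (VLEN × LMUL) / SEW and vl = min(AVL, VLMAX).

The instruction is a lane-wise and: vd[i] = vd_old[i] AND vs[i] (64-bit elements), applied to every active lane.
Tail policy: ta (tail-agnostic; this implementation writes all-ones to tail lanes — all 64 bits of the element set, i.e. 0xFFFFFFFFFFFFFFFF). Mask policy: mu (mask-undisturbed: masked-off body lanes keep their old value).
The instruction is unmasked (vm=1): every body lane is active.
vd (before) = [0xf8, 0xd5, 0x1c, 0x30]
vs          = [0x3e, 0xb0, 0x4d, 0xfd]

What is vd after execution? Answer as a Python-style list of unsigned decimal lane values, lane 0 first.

lanes per group: 128·2/64 = 4
vl ← min(3, 4) = 3
[0] and(0xf8,0x3e) = 0x38
[1] and(0xd5,0xb0) = 0x90
[2] and(0x1c,0x4d) = 0x0c
[3] tail/ones = 0xffffffffffffffff

vd = [56, 144, 12, 18446744073709551615]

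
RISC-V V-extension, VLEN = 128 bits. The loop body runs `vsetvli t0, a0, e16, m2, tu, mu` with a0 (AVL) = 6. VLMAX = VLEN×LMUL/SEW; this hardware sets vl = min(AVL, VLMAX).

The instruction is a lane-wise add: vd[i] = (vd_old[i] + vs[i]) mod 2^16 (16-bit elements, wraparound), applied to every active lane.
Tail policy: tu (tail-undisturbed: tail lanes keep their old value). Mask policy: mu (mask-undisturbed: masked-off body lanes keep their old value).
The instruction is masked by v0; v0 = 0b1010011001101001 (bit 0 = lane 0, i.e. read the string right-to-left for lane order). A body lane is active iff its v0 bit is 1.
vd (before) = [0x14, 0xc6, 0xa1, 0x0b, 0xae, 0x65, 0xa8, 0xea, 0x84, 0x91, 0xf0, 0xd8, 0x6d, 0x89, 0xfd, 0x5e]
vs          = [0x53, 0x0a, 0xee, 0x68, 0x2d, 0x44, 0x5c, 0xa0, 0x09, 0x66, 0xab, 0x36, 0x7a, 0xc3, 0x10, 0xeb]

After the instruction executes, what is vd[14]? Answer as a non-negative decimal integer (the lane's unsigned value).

VLMAX = (128 × 2) / 16 = 16 lanes
vl ← min(6, 16) = 6
vd[0] add(0x14,0x53) -> 0x67
vd[1] mask-off/keep -> 0xc6
vd[2] mask-off/keep -> 0xa1
vd[3] add(0x0b,0x68) -> 0x73
vd[4] mask-off/keep -> 0xae
vd[5] add(0x65,0x44) -> 0xa9
vd[6] tail/keep -> 0xa8
vd[7] tail/keep -> 0xea
vd[8] tail/keep -> 0x84
vd[9] tail/keep -> 0x91
vd[10] tail/keep -> 0xf0
vd[11] tail/keep -> 0xd8
vd[12] tail/keep -> 0x6d
vd[13] tail/keep -> 0x89
vd[14] tail/keep -> 0xfd
vd[15] tail/keep -> 0x5e

vd[14] = 253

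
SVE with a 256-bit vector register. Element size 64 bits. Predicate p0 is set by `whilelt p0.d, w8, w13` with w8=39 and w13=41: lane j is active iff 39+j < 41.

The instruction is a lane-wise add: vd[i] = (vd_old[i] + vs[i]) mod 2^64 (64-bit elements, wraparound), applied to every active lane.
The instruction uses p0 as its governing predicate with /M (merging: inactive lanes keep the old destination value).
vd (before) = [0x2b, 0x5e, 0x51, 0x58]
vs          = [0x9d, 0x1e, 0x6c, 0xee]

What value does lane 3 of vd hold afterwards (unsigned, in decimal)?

vd[3] = 88

register lanes = 256/64 = 4
p0[j] = (39+j < 41); true for j=0..1 → 2 lanes set
[0] add(0x2b,0x9d) = 0xc8
[1] add(0x5e,0x1e) = 0x7c
[2] tail/keep = 0x51
[3] tail/keep = 0x58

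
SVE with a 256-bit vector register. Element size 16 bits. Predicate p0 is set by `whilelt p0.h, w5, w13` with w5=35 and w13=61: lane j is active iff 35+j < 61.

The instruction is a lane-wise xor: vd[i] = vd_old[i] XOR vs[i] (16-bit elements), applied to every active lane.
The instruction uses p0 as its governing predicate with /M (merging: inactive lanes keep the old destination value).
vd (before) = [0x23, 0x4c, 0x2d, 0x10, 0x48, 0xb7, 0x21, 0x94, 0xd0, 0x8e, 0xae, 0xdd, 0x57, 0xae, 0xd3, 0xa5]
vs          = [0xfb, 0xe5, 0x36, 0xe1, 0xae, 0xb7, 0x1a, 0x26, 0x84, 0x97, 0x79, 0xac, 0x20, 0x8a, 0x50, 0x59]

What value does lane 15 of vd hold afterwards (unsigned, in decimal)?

256-bit reg / 16-bit elem → 16 lanes
p0[j] = (35+j < 61); true for j=0..15 → 16 lanes set
[0] xor(0x23,0xfb) = 0xd8
[1] xor(0x4c,0xe5) = 0xa9
[2] xor(0x2d,0x36) = 0x1b
[3] xor(0x10,0xe1) = 0xf1
[4] xor(0x48,0xae) = 0xe6
[5] xor(0xb7,0xb7) = 0x00
[6] xor(0x21,0x1a) = 0x3b
[7] xor(0x94,0x26) = 0xb2
[8] xor(0xd0,0x84) = 0x54
[9] xor(0x8e,0x97) = 0x19
[10] xor(0xae,0x79) = 0xd7
[11] xor(0xdd,0xac) = 0x71
[12] xor(0x57,0x20) = 0x77
[13] xor(0xae,0x8a) = 0x24
[14] xor(0xd3,0x50) = 0x83
[15] xor(0xa5,0x59) = 0xfc

vd[15] = 252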